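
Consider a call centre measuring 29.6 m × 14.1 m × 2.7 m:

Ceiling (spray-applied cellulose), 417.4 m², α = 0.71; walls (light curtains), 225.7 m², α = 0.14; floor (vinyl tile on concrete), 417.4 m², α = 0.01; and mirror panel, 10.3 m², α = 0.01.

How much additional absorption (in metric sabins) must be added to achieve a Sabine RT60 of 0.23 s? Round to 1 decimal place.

Total absorption A₁ = 417.4×0.71 + 225.7×0.14 + 417.4×0.01 + 10.3×0.01
  = 296.354 + 31.598 + 4.174 + 0.103 = 332.229 m² sabins.
For T = 0.23 s, need A₂ = 0.161·V/T = 0.161·1126.872/0.23 = 788.810 sabins.
ΔA = A₂ − A₁ = 788.810 − 332.229 = 456.6 sabins.

456.6 sabins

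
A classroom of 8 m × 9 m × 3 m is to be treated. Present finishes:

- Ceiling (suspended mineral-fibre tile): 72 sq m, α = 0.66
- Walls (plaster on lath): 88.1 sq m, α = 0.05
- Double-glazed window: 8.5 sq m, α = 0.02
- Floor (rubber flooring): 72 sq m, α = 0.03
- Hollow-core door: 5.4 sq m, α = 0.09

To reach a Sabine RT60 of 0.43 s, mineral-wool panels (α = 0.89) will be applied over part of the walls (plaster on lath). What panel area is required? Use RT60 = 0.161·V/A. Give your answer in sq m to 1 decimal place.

Equivalent absorption area: A₁ = 72×0.66 + 88.1×0.05 + 8.5×0.02 + 72×0.03 + 5.4×0.09 = 54.741 sq m.
Required A₂ = 0.161·216/0.43 = 80.874 sabins.
Absorption to add: 80.874 − 54.741 = 26.133 sabins.
Each sq m of panel replacing the walls (plaster on lath) adds (0.89 − 0.05) = 0.84 sabins.
Panel area = 26.133 / 0.84 = 31.1 sq m.

31.1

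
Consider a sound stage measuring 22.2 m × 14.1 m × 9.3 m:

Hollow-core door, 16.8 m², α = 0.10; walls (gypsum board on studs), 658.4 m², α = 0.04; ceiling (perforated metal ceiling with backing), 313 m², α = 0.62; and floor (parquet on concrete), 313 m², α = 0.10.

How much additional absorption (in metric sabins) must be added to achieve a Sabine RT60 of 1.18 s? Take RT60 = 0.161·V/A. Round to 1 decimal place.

A₁ = Σ Sᵢαᵢ = 16.8*0.10 + 658.4*0.04 + 313*0.62 + 313*0.10 = 253.376 sabins.
V = 2911.086 m³. Required absorption A₂ = 0.161 × 2911.086 / 1.18 = 397.191 sabins.
Additional absorption ΔA = 397.191 − 253.376 = 143.8 sabins.

143.8 sabins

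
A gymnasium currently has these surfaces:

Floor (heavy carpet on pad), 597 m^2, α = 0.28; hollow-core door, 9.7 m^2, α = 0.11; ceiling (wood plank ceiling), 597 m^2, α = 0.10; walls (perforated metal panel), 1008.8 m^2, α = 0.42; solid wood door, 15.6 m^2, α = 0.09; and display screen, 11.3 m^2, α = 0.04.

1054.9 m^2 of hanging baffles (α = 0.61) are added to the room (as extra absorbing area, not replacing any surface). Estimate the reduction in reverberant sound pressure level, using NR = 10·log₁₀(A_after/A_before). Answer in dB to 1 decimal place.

3.0 dB

Total absorption A_before = 597×0.28 + 9.7×0.11 + 597×0.10 + 1008.8×0.42 + 15.6×0.09 + 11.3×0.04
  = 167.160 + 1.067 + 59.700 + 423.696 + 1.404 + 0.452 = 653.479 m^2 sabins.
Treatment contributes 1054.9·0.61 = 643.489 sabins.
New total A_after = 1296.968 sabins.
NR = 10·log₁₀(1296.968/653.479) = 3.0 dB.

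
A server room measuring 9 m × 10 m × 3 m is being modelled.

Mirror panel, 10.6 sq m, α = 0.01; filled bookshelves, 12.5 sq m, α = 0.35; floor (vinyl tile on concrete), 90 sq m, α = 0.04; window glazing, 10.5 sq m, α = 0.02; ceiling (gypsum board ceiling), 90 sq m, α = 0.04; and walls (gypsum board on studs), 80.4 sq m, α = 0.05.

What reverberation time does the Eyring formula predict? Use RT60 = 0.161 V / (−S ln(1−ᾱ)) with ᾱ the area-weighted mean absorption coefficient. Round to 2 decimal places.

S = Σ Sᵢ = 294.0 sq m.
Absorption A = 10.6×0.01 + 12.5×0.35 + 90×0.04 + 10.5×0.02 + 90×0.04 + 80.4×0.05 = 15.911 sabins.
Mean coefficient ᾱ = A/S = 0.0541.
Eyring denominator: −S ln(1−ᾱ) = 16.352.
V = 9 × 10 × 3 = 270 m³.
T = 0.161·V/[−S·ln(1−ᾱ)] = 0.161·270/16.352 = 2.66 s.

2.66 sec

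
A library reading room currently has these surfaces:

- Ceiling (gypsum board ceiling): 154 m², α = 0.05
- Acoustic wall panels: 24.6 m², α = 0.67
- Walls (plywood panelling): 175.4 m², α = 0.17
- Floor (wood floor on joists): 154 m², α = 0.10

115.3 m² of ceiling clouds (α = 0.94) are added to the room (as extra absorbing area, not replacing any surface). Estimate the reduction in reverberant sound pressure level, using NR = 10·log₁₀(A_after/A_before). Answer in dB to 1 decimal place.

4.1 dB

Total absorption A_before = 154*0.05 + 24.6*0.67 + 175.4*0.17 + 154*0.10
  = 7.700 + 16.482 + 29.818 + 15.400 = 69.400 m² sabins.
Added absorption = 115.3 × 0.94 = 108.382 sabins.
New total A_after = 177.782 sabins.
NR = 10·log₁₀(177.782/69.400) = 4.1 dB.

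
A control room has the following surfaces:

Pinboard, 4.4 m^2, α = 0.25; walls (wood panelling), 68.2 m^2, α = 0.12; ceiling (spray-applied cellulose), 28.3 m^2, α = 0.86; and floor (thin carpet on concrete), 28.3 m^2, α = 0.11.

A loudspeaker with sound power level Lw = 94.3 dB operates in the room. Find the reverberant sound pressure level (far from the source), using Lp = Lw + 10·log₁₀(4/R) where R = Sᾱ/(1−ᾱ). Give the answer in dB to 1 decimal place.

83.2 dB

Σ(Sᵢαᵢ) = 4.4·0.25 + 68.2·0.12 + 28.3·0.86 + 28.3·0.11 = 36.735; total area S = 129.2 m^2.
ᾱ = 36.735/129.2 = 0.2843; R = Sᾱ/(1−ᾱ) = 36.735/(1−0.2843) = 51.327 m^2.
Lp = Lw + 10 log₁₀(4/R) = 94.3 -11.08 = 83.2 dB.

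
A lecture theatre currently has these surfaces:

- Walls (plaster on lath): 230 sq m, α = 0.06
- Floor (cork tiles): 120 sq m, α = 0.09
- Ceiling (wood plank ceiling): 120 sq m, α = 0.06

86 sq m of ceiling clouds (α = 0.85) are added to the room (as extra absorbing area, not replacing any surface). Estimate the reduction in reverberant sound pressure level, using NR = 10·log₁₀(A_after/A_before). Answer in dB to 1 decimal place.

Total absorption A_before = 230×0.06 + 120×0.09 + 120×0.06
  = 13.800 + 10.800 + 7.200 = 31.800 sq m sabins.
Treatment contributes 86·0.85 = 73.100 sabins.
A_after = 31.800 + 73.100 = 104.900 sabins.
NR = 10·log₁₀(104.900/31.800) = 5.2 dB.

5.2 dB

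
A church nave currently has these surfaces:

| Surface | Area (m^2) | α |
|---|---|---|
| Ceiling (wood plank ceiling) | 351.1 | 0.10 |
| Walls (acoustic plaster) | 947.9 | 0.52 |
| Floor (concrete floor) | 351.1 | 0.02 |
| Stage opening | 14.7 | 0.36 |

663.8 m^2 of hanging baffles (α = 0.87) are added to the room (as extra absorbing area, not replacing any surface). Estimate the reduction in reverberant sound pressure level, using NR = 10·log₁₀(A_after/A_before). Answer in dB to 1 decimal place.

3.2 dB

A_before = Σ Sᵢαᵢ = 351.1*0.10 + 947.9*0.52 + 351.1*0.02 + 14.7*0.36 = 540.332 sabins.
Added absorption = 663.8 × 0.87 = 577.506 sabins.
New total A_after = 1117.838 sabins.
NR = 10·log₁₀(1117.838/540.332) = 3.2 dB.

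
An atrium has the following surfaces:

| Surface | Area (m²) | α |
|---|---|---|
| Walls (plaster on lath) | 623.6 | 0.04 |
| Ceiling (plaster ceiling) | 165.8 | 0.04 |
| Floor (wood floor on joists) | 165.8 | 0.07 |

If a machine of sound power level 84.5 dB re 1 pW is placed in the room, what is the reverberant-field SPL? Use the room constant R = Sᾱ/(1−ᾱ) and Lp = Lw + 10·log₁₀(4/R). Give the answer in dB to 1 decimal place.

74.0 dB

Σ(Sᵢαᵢ) = 623.6·0.04 + 165.8·0.04 + 165.8·0.07 = 43.182; total area S = 955.2 m².
ᾱ = 0.0452, so room constant R = A/(1−ᾱ) = 45.226 m².
Lp = Lw + 10 log₁₀(4/R) = 84.5 -10.53 = 74.0 dB.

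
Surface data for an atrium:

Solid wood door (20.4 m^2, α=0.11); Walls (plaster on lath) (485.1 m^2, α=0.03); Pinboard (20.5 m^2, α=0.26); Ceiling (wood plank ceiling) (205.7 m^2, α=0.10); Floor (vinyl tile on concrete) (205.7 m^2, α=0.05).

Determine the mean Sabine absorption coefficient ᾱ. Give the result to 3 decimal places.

0.057

Total surface area S = 937.4 m^2.
A = 20.4·0.11 + 485.1·0.03 + 20.5·0.26 + 205.7·0.10 + 205.7·0.05 = 52.982 sabins.
ᾱ = A/S = 0.057.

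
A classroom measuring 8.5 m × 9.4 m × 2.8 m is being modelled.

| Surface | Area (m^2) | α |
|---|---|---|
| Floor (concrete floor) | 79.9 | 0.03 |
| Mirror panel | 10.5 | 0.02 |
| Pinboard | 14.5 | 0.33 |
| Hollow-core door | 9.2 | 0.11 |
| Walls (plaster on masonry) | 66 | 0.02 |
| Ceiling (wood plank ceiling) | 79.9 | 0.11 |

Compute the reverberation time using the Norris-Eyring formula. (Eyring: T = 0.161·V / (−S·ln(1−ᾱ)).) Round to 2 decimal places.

Total surface area S = 79.9 + 10.5 + 14.5 + 9.2 + 66 + 79.9 = 260.0 m^2.
Σ(Sᵢαᵢ) = 79.9·0.03 + 10.5·0.02 + 14.5·0.33 + 9.2·0.11 + 66·0.02 + 79.9·0.11 = 18.513.
ᾱ = 18.513 / 260.0 = 0.0712.
−S·ln(1−ᾱ) = −260.0 × ln(1 − 0.0712) = 19.204.
V = 8.5 × 9.4 × 2.8 = 223.72 m³.
T = 0.161·V/[−S·ln(1−ᾱ)] = 0.161·223.72/19.204 = 1.88 s.

1.88 seconds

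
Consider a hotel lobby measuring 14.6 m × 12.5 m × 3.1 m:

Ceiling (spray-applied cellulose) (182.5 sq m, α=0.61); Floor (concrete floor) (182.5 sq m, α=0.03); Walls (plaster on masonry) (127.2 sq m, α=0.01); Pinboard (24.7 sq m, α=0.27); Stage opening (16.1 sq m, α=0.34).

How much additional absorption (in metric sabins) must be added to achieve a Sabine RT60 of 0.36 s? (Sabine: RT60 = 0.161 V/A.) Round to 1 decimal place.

122.8 sabins

A₁ = Σ Sᵢαᵢ = 182.5*0.61 + 182.5*0.03 + 127.2*0.01 + 24.7*0.27 + 16.1*0.34 = 130.215 sabins.
Target A₂ = 0.161·565.75/0.36 = 253.016 sabins (V = 565.75 m³).
Additional absorption ΔA = 253.016 − 130.215 = 122.8 sabins.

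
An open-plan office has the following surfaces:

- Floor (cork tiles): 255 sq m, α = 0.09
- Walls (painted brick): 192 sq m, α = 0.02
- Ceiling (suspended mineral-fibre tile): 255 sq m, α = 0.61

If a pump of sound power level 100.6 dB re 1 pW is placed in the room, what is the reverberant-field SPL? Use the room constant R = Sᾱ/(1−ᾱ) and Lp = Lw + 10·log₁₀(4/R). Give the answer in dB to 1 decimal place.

82.7 dB

A = 182.340 sabins; S = 702.0 sq m.
ᾱ = 182.340/702.0 = 0.2597; R = Sᾱ/(1−ᾱ) = 182.340/(1−0.2597) = 246.306 sq m.
Lp = 100.6 + 10·log₁₀(4/246.306) = 100.6 + (-17.89) = 82.7 dB.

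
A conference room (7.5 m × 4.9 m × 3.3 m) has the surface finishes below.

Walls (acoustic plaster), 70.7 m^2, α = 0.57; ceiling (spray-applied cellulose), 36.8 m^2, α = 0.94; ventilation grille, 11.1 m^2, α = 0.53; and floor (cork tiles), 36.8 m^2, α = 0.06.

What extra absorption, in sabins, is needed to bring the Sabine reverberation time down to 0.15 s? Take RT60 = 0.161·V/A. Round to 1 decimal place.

47.2 sabins

Summing Sᵢαᵢ: 40.299 + 34.592 + 5.883 + 2.208 → A₁ = 82.982 sabins.
V = 121.275 m³. Required absorption A₂ = 0.161 × 121.275 / 0.15 = 130.169 sabins.
ΔA = A₂ − A₁ = 130.169 − 82.982 = 47.2 sabins.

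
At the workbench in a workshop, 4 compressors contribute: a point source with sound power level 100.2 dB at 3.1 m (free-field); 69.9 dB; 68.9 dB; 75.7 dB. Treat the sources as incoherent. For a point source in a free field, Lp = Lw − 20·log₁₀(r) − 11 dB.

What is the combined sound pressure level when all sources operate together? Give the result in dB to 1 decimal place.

81.5 dB

Source at 3.1 m: Lp = 100.2 − 20·log₁₀(3.1) − 11 = 79.4 dB.
Converting to relative power and adding: 10^(79.4/10) + 10^(69.9/10) + 10^(68.9/10) + 10^(75.7/10) = 1.418e+08.
L_total = 10·log₁₀(1.418e+08) = 81.5 dB.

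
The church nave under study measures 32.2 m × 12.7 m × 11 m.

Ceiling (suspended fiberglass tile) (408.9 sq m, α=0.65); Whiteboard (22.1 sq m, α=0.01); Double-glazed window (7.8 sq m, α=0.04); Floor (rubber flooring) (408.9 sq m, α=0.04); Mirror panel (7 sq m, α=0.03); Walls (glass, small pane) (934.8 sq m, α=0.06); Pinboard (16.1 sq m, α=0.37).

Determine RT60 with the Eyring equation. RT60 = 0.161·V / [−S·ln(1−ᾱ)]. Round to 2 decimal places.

S = Σ Sᵢ = 1805.6 sq m.
Σ(Sᵢαᵢ) = 408.9·0.65 + 22.1·0.01 + 7.8·0.04 + 408.9·0.04 + 7·0.03 + 934.8·0.06 + 16.1·0.37 = 344.929.
ᾱ = 344.929 / 1805.6 = 0.1910.
−S·ln(1−ᾱ) = −1805.6 × ln(1 − 0.1910) = 382.708.
V = 32.2 × 12.7 × 11 = 4498.34 m³.
T = 0.161·V/[−S·ln(1−ᾱ)] = 0.161·4498.34/382.708 = 1.89 s.

1.89 sec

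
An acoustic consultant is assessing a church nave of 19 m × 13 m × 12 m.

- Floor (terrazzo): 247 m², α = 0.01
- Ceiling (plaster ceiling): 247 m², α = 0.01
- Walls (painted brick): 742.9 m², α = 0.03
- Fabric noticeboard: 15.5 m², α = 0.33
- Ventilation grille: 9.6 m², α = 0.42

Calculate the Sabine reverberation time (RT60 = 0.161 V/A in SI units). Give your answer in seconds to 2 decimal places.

13.12 s

A = Σ Sᵢαᵢ = 247*0.01 + 247*0.01 + 742.9*0.03 + 15.5*0.33 + 9.6*0.42 = 36.374 sabins.
Volume V = 19 × 13 × 12 = 2964 m³.
T = 0.161 V/A = 0.161·2964/36.374 = 13.12 s.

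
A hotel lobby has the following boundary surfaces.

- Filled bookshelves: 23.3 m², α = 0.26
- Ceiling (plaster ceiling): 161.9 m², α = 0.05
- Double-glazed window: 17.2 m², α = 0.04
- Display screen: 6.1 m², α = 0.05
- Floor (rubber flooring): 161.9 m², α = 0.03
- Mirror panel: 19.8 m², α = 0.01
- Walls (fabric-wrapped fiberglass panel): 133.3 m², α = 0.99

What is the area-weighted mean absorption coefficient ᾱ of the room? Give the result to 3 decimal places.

S = Σ Sᵢ = 23.3 + 161.9 + 17.2 + 6.1 + 161.9 + 19.8 + 133.3 = 523.5 m².
A = 23.3*0.26 + 161.9*0.05 + 17.2*0.04 + 6.1*0.05 + 161.9*0.03 + 19.8*0.01 + 133.3*0.99 = 152.168 sabins.
ᾱ = 152.168 / 523.5 = 0.291.

0.291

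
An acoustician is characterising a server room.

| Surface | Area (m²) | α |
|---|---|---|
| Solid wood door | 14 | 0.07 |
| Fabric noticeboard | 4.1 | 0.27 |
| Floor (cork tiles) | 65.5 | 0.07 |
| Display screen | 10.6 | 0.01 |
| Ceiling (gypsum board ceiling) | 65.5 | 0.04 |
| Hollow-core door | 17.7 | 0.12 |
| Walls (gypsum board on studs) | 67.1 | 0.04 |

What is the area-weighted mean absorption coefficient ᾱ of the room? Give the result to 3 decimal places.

0.058

Total surface area S = 244.5 m².
A = 14·0.07 + 4.1·0.27 + 65.5·0.07 + 10.6·0.01 + 65.5·0.04 + 17.7·0.12 + 67.1·0.04 = 14.206 sabins.
ᾱ = 14.206 / 244.5 = 0.058.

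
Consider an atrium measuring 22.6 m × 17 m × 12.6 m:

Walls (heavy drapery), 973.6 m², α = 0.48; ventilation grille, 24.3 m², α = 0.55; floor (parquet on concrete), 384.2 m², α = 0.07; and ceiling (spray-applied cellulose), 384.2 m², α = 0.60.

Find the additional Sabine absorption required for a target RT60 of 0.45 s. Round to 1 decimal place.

993.9 sabins

Total absorption A₁ = 973.6·0.48 + 24.3·0.55 + 384.2·0.07 + 384.2·0.60
  = 467.328 + 13.365 + 26.894 + 230.520 = 738.107 m² sabins.
V = 4840.92 m³. Required absorption A₂ = 0.161 × 4840.92 / 0.45 = 1731.974 sabins.
Shortfall: 1731.974 − 738.107 = 993.9 sabins.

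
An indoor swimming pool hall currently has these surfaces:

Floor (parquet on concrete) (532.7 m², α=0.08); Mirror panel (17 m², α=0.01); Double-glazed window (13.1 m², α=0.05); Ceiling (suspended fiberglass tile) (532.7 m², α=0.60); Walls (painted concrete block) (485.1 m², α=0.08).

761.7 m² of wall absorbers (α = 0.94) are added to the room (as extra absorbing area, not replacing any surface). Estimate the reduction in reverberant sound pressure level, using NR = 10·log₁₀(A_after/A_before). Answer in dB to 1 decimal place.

4.4 dB

Total absorption A_before = 532.7·0.08 + 17·0.01 + 13.1·0.05 + 532.7·0.60 + 485.1·0.08
  = 42.616 + 0.170 + 0.655 + 319.620 + 38.808 = 401.869 m² sabins.
Treatment contributes 761.7·0.94 = 715.998 sabins.
A_after = 401.869 + 715.998 = 1117.867 sabins.
NR = 10·log₁₀(1117.867/401.869) = 4.4 dB.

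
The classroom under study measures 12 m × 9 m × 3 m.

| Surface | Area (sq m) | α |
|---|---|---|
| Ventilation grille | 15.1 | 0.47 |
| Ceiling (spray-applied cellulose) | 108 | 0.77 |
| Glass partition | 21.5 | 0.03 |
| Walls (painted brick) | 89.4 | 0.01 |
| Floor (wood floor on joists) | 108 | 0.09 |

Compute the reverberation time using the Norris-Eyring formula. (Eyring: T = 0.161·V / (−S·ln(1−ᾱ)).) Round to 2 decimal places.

Total surface area S = 15.1 + 108 + 21.5 + 89.4 + 108 = 342.0 sq m.
Σ(Sᵢαᵢ) = 15.1×0.47 + 108×0.77 + 21.5×0.03 + 89.4×0.01 + 108×0.09 = 101.516.
Mean coefficient ᾱ = A/S = 0.2968.
Eyring denominator: −S ln(1−ᾱ) = 120.423.
V = 12 × 9 × 3 = 324 m³.
RT60 = 0.161 × 324 / 120.423 = 0.43 s.

0.43 s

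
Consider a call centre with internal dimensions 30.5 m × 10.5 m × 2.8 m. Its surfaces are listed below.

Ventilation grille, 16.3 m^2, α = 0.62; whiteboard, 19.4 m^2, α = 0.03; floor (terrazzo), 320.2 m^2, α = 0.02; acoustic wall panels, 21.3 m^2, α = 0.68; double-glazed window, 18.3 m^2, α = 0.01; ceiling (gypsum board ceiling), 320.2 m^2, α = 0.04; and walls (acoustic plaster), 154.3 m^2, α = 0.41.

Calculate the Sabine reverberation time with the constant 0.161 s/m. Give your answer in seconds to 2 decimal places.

Total absorption A = 16.3×0.62 + 19.4×0.03 + 320.2×0.02 + 21.3×0.68 + 18.3×0.01 + 320.2×0.04 + 154.3×0.41
  = 10.106 + 0.582 + 6.404 + 14.484 + 0.183 + 12.808 + 63.263 = 107.830 m^2 sabins.
Room volume: 896.7 m³.
RT60 = 0.161 · V / A = 0.161 × 896.7 / 107.830 = 1.34 s.

1.34 s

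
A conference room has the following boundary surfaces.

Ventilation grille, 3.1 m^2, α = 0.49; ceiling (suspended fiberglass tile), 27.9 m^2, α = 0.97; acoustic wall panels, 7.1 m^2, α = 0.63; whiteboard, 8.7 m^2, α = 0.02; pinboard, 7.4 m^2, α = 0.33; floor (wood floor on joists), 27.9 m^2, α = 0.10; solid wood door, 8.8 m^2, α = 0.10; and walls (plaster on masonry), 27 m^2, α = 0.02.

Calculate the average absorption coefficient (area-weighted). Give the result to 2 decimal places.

0.34

S = Σ Sᵢ = 3.1 + 27.9 + 7.1 + 8.7 + 7.4 + 27.9 + 8.8 + 27 = 117.9 m^2.
Weighted sum Σ Sα = 39.881.
ᾱ = 39.881 / 117.9 = 0.34.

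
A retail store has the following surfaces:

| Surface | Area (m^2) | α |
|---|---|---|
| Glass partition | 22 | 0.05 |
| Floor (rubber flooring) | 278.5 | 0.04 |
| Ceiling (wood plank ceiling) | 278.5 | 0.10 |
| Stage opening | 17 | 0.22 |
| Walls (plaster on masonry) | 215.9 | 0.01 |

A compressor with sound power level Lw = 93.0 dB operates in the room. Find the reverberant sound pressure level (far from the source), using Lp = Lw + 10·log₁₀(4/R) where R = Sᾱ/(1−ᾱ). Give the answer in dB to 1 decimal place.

A = 45.989 sabins; S = 811.9 m^2.
ᾱ = 45.989/811.9 = 0.0566; R = Sᾱ/(1−ᾱ) = 45.989/(1−0.0566) = 48.748 m^2.
Lp = 93.0 + 10·log₁₀(4/48.748) = 93.0 + (-10.86) = 82.1 dB.

82.1 dB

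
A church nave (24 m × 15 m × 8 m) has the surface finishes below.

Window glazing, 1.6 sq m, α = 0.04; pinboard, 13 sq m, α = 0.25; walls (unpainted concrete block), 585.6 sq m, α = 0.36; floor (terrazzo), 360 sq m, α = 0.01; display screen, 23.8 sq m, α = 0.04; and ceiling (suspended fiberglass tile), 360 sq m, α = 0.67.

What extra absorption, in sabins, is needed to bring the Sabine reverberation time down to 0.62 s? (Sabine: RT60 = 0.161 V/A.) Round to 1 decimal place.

288.0 sabins

A₁ = Σ Sᵢαᵢ = 1.6*0.04 + 13*0.25 + 585.6*0.36 + 360*0.01 + 23.8*0.04 + 360*0.67 = 459.882 sabins.
For T = 0.62 s, need A₂ = 0.161·V/T = 0.161·2880/0.62 = 747.871 sabins.
ΔA = A₂ − A₁ = 747.871 − 459.882 = 288.0 sabins.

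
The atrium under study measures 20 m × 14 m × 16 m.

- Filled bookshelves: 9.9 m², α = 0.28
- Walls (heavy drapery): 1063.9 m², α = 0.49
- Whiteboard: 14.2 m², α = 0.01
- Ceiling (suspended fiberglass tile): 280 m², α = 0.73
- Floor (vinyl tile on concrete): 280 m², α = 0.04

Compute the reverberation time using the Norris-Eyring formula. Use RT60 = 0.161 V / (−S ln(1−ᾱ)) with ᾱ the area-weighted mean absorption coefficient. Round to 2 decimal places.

Total surface area S = 9.9 + 1063.9 + 14.2 + 280 + 280 = 1648.0 m².
Σ(Sᵢαᵢ) = 9.9·0.28 + 1063.9·0.49 + 14.2·0.01 + 280·0.73 + 280·0.04 = 739.825.
ᾱ = 739.825 / 1648.0 = 0.4489.
−S·ln(1−ᾱ) = −1648.0 × ln(1 − 0.4489) = 981.943.
V = 20 × 14 × 16 = 4480 m³.
T = 0.161·V/[−S·ln(1−ᾱ)] = 0.161·4480/981.943 = 0.73 s.

0.73 seconds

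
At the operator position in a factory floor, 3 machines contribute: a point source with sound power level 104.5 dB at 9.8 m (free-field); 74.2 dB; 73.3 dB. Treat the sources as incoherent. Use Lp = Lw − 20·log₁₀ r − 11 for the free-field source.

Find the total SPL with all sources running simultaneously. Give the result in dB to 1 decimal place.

78.5 dB

Source at 9.8 m: Lp = 104.5 − 20·log₁₀(9.8) − 11 = 73.7 dB.
Converting to relative power and adding: 10^(73.7/10) + 10^(74.2/10) + 10^(73.3/10) = 7.112e+07.
Combined level = 10 log₁₀(7.112e+07) = 78.5 dB.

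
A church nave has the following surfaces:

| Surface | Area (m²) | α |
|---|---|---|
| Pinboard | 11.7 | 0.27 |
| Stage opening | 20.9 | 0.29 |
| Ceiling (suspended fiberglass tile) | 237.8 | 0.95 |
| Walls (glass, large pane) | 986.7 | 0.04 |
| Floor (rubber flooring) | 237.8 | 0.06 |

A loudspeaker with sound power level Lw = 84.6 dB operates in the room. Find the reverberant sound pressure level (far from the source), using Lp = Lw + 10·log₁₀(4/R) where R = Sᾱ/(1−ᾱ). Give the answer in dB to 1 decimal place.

65.1 dB

Σ(Sᵢαᵢ) = 11.7·0.27 + 20.9·0.29 + 237.8·0.95 + 986.7·0.04 + 237.8·0.06 = 288.866; total area S = 1494.9 m².
ᾱ = 288.866/1494.9 = 0.1932; R = Sᾱ/(1−ᾱ) = 288.866/(1−0.1932) = 358.039 m².
Lp = 84.6 + 10·log₁₀(4/358.039) = 84.6 + (-19.52) = 65.1 dB.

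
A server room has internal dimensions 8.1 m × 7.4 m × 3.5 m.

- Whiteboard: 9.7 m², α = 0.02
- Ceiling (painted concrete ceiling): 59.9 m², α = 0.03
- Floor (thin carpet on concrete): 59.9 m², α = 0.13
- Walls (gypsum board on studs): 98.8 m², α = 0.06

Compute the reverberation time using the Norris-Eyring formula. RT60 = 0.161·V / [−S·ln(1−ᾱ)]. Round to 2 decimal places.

2.08 seconds

Total surface area S = 9.7 + 59.9 + 59.9 + 98.8 = 228.3 m².
Σ(Sᵢαᵢ) = 9.7·0.02 + 59.9·0.03 + 59.9·0.13 + 98.8·0.06 = 15.706.
ᾱ = 15.706 / 228.3 = 0.0688.
Eyring denominator: −S ln(1−ᾱ) = 16.273.
V = 8.1 × 7.4 × 3.5 = 209.79 m³.
T = 0.161·V/[−S·ln(1−ᾱ)] = 0.161·209.79/16.273 = 2.08 s.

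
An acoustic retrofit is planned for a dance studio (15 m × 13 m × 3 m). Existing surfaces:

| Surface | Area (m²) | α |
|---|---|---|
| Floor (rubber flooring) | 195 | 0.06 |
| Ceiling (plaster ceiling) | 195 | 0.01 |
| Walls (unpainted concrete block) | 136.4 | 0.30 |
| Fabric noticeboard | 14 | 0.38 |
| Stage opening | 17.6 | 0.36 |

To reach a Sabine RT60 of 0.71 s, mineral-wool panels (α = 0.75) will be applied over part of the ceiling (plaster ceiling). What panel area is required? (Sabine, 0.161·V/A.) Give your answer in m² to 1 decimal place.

Summing Sᵢαᵢ: 11.700 + 1.950 + 40.920 + 5.320 + 6.336 → A₁ = 66.226 sabins.
Required A₂ = 0.161·585/0.71 = 132.655 sabins.
Absorption to add: 132.655 − 66.226 = 66.429 sabins.
Net gain per m²: Δα = 0.75 − 0.01 = 0.74.
Area = ΔA/Δα = 66.429/0.74 = 89.8 m².

89.8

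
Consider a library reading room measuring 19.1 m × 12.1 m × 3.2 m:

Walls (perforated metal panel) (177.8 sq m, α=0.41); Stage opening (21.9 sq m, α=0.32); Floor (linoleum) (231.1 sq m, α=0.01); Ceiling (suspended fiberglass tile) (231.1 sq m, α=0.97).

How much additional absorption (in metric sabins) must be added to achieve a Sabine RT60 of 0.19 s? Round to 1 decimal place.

Summing Sᵢαᵢ: 72.898 + 7.008 + 2.311 + 224.167 → A₁ = 306.384 sabins.
Target A₂ = 0.161·739.552/0.19 = 626.673 sabins (V = 739.552 m³).
Shortfall: 626.673 − 306.384 = 320.3 sabins.

320.3 sabins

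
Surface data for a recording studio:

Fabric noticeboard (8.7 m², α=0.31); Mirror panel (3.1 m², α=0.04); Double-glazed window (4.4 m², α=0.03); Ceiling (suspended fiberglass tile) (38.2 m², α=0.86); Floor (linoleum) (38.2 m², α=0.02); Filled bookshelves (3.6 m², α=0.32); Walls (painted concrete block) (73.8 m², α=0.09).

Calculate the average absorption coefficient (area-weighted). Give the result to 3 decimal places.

Total surface area S = 170.0 m².
A = 8.7×0.31 + 3.1×0.04 + 4.4×0.03 + 38.2×0.86 + 38.2×0.02 + 3.6×0.32 + 73.8×0.09 = 44.363 sabins.
ᾱ = A/S = 0.261.

0.261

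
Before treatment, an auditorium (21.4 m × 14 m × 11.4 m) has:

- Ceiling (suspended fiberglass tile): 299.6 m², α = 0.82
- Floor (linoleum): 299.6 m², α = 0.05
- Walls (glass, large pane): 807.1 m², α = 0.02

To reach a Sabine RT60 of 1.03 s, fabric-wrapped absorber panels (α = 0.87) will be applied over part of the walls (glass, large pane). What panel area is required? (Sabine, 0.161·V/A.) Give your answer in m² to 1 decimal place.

Summing Sᵢαᵢ: 245.672 + 14.980 + 16.142 → A₁ = 276.794 sabins.
Required A₂ = 0.161·3415.44/1.03 = 533.870 sabins.
ΔA needed = 533.870 − 276.794 = 257.076 sabins.
Each m² of panel replacing the walls (glass, large pane) adds (0.87 − 0.02) = 0.85 sabins.
Panel area = 257.076 / 0.85 = 302.4 m².

302.4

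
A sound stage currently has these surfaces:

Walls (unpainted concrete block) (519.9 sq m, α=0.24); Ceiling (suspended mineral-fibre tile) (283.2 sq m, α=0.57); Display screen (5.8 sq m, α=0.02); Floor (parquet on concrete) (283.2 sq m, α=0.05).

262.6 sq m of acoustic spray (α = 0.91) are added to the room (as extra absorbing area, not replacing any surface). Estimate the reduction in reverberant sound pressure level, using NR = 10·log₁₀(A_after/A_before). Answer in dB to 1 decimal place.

A_before = Σ Sᵢαᵢ = 519.9*0.24 + 283.2*0.57 + 5.8*0.02 + 283.2*0.05 = 300.476 sabins.
Added absorption = 262.6 × 0.91 = 238.966 sabins.
New total A_after = 539.442 sabins.
Reduction = 10 log₁₀(A_after/A_before) = 10 log₁₀(1.7953) = 2.5 dB.

2.5 dB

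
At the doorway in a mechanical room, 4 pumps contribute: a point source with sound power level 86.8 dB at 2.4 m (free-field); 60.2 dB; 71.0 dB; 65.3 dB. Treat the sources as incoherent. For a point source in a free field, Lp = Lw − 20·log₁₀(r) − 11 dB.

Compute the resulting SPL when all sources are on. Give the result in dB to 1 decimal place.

73.7 dB

Source at 2.4 m: Lp = 86.8 − 20·log₁₀(2.4) − 11 = 68.2 dB.
Converting to relative power and adding: 10^(68.2/10) + 10^(60.2/10) + 10^(71.0/10) + 10^(65.3/10) = 2.363e+07.
L_total = 10·log₁₀(2.363e+07) = 73.7 dB.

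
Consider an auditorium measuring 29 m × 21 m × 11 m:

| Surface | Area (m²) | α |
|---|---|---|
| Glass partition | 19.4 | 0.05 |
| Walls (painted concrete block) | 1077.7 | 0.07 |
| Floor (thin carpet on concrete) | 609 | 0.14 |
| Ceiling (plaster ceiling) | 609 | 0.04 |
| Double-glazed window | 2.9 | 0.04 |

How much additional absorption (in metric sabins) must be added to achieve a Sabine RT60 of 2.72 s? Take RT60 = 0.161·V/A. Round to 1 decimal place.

210.4 sabins

Total absorption A₁ = 19.4·0.05 + 1077.7·0.07 + 609·0.14 + 609·0.04 + 2.9·0.04
  = 0.970 + 75.439 + 85.260 + 24.360 + 0.116 = 186.145 m² sabins.
V = 6699 m³. Required absorption A₂ = 0.161 × 6699 / 2.72 = 396.522 sabins.
Additional absorption ΔA = 396.522 − 186.145 = 210.4 sabins.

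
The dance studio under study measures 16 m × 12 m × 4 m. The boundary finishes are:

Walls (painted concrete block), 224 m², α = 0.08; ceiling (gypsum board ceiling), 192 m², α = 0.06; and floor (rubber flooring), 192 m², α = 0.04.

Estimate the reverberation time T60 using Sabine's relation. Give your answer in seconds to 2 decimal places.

Equivalent absorption area: A = 224×0.08 + 192×0.06 + 192×0.04 = 37.120 m².
Room volume: 768 m³.
T = 0.161 V/A = 0.161·768/37.120 = 3.33 s.

3.33 s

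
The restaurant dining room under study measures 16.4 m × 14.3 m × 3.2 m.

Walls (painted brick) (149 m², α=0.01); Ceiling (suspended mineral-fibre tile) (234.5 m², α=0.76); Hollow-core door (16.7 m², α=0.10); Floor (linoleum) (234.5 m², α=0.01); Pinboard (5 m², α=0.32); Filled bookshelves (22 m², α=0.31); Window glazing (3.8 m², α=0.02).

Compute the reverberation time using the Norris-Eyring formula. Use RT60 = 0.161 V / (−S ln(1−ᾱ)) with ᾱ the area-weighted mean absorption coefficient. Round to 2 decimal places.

0.53 s

Total surface area S = 149 + 234.5 + 16.7 + 234.5 + 5 + 22 + 3.8 = 665.5 m².
Σ(Sᵢαᵢ) = 149·0.01 + 234.5·0.76 + 16.7·0.10 + 234.5·0.01 + 5·0.32 + 22·0.31 + 3.8·0.02 = 192.221.
Mean coefficient ᾱ = A/S = 0.2888.
Eyring denominator: −S ln(1−ᾱ) = 226.803.
V = 16.4 × 14.3 × 3.2 = 750.464 m³.
RT60 = 0.161 × 750.464 / 226.803 = 0.53 s.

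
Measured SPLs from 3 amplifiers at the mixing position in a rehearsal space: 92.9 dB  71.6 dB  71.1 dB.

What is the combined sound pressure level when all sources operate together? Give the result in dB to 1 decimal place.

93.0 dB

Σ 10^(Lᵢ/10) = 1.977e+09.
Back to dB: 10·log₁₀ Σ = 93.0 dB.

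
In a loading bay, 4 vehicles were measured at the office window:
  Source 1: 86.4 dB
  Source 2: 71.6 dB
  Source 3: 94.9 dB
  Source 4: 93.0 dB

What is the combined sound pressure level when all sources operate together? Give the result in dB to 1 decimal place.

97.4 dB

Sum in the linear (power) domain: Σ 10^(Lᵢ/10) = 10^(86.4/10) + 10^(71.6/10) + 10^(94.9/10) + 10^(93.0/10) = 5.537e+09.
Combined level = 10 log₁₀(5.537e+09) = 97.4 dB.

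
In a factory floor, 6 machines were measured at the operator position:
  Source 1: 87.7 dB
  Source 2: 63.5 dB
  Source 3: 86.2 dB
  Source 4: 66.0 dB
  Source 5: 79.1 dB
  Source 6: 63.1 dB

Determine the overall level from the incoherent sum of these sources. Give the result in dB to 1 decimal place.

90.4 dB

Σ 10^(Lᵢ/10) = 1.095e+09.
L_total = 10·log₁₀(1.095e+09) = 90.4 dB.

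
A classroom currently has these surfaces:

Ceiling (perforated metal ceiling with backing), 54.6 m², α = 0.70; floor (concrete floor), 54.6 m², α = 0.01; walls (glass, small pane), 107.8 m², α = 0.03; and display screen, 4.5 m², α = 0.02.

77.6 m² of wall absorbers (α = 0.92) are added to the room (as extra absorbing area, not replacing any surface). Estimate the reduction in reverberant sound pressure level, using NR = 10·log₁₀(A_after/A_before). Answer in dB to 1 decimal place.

Total absorption A_before = 54.6×0.70 + 54.6×0.01 + 107.8×0.03 + 4.5×0.02
  = 38.220 + 0.546 + 3.234 + 0.090 = 42.090 m² sabins.
Added absorption = 77.6 × 0.92 = 71.392 sabins.
New total A_after = 113.482 sabins.
NR = 10·log₁₀(113.482/42.090) = 4.3 dB.

4.3 dB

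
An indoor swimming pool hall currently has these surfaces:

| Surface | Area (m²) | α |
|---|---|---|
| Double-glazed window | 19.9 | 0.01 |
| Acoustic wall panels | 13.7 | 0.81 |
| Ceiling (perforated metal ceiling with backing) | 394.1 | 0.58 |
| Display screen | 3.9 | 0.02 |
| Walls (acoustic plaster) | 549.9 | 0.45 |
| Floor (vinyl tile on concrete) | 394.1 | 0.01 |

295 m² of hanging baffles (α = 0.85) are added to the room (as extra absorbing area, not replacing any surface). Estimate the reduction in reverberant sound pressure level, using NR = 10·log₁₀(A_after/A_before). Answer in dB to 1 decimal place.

Total absorption A_before = 19.9·0.01 + 13.7·0.81 + 394.1·0.58 + 3.9·0.02 + 549.9·0.45 + 394.1·0.01
  = 0.199 + 11.097 + 228.578 + 0.078 + 247.455 + 3.941 = 491.348 m² sabins.
Treatment contributes 295·0.85 = 250.750 sabins.
New total A_after = 742.098 sabins.
Reduction = 10 log₁₀(A_after/A_before) = 10 log₁₀(1.5103) = 1.8 dB.

1.8 dB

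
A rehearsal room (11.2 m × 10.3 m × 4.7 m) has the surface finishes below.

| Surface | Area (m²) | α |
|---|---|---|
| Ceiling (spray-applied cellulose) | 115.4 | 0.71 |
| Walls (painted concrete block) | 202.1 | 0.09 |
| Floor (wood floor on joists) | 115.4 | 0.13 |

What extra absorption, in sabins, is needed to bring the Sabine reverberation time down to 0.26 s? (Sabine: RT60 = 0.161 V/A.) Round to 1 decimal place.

220.6 sabins

A₁ = Σ Sᵢαᵢ = 115.4·0.71 + 202.1·0.09 + 115.4·0.13 = 115.125 sabins.
For T = 0.26 s, need A₂ = 0.161·V/T = 0.161·542.192/0.26 = 335.742 sabins.
Shortfall: 335.742 − 115.125 = 220.6 sabins.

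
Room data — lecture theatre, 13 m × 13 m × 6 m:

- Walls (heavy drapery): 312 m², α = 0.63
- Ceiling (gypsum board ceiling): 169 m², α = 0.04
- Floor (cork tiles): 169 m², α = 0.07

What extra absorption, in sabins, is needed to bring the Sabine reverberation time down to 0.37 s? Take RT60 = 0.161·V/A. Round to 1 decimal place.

226.1 sabins

Summing Sᵢαᵢ: 196.560 + 6.760 + 11.830 → A₁ = 215.150 sabins.
Target A₂ = 0.161·1014/0.37 = 441.227 sabins (V = 1014 m³).
Additional absorption ΔA = 441.227 − 215.150 = 226.1 sabins.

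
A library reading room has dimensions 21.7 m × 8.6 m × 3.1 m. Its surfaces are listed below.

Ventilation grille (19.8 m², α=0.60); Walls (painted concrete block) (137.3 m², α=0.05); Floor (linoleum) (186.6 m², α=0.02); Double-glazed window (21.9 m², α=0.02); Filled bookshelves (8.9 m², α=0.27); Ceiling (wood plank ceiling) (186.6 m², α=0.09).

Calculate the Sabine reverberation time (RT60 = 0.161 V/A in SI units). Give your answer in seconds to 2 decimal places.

2.21 s

A = Σ Sᵢαᵢ = 19.8*0.60 + 137.3*0.05 + 186.6*0.02 + 21.9*0.02 + 8.9*0.27 + 186.6*0.09 = 42.112 sabins.
Volume V = 21.7 × 8.6 × 3.1 = 578.522 m³.
T = 0.161 V/A = 0.161·578.522/42.112 = 2.21 s.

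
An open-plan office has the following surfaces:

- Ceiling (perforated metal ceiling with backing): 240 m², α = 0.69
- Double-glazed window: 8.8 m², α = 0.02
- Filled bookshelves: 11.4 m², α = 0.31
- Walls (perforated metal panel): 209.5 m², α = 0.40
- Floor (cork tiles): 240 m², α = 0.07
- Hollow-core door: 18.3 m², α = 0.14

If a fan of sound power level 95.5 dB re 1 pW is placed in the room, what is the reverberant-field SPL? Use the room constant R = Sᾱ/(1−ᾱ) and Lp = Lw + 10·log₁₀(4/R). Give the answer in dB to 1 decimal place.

A = 272.472 sabins; S = 728.0 m².
ᾱ = 272.472/728.0 = 0.3743; R = Sᾱ/(1−ᾱ) = 272.472/(1−0.3743) = 435.467 m².
Lp = 95.5 + 10·log₁₀(4/435.467) = 95.5 + (-20.37) = 75.1 dB.

75.1 dB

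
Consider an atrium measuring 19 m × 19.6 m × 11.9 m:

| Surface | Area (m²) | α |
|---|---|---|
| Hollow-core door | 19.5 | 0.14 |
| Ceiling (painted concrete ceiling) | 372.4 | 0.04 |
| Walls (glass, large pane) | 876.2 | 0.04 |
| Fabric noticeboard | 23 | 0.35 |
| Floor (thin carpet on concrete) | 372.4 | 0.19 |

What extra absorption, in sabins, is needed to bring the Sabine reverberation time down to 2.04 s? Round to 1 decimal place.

218.3 sabins

Equivalent absorption area: A₁ = 19.5*0.14 + 372.4*0.04 + 876.2*0.04 + 23*0.35 + 372.4*0.19 = 131.480 m².
V = 4431.56 m³. Required absorption A₂ = 0.161 × 4431.56 / 2.04 = 349.746 sabins.
ΔA = A₂ − A₁ = 349.746 − 131.480 = 218.3 sabins.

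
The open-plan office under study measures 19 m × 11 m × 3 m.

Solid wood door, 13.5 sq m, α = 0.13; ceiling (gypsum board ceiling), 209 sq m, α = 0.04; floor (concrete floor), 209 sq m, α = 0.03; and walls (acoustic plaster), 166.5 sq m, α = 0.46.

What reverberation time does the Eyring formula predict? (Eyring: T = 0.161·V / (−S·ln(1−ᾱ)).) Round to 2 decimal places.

1.00 s

Total surface area S = 13.5 + 209 + 209 + 166.5 = 598.0 sq m.
Absorption A = 13.5·0.13 + 209·0.04 + 209·0.03 + 166.5·0.46 = 92.975 sabins.
ᾱ = 92.975 / 598.0 = 0.1555.
Eyring denominator: −S ln(1−ᾱ) = 101.068.
V = 19 × 11 × 3 = 627 m³.
T = 0.161·V/[−S·ln(1−ᾱ)] = 0.161·627/101.068 = 1.00 s.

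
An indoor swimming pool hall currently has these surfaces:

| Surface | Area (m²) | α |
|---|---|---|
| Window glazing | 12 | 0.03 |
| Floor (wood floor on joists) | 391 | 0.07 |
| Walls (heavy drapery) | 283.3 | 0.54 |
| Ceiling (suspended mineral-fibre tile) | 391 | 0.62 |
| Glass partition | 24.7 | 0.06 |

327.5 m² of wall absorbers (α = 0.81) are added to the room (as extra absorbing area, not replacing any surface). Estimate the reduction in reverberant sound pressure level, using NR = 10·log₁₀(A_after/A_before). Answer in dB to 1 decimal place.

Summing Sᵢαᵢ: 0.360 + 27.370 + 152.982 + 242.420 + 1.482 → A_before = 424.614 sabins.
Added absorption = 327.5 × 0.81 = 265.275 sabins.
New total A_after = 689.889 sabins.
Reduction = 10 log₁₀(A_after/A_before) = 10 log₁₀(1.6247) = 2.1 dB.

2.1 dB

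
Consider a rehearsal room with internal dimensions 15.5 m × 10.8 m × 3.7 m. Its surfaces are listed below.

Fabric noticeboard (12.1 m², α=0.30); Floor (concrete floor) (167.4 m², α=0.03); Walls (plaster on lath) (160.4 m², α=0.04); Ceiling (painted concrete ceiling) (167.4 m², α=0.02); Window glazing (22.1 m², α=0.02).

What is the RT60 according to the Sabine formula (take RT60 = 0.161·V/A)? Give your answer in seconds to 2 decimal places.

5.29 s

Equivalent absorption area: A = 12.1*0.30 + 167.4*0.03 + 160.4*0.04 + 167.4*0.02 + 22.1*0.02 = 18.858 m².
Volume V = 15.5 × 10.8 × 3.7 = 619.38 m³.
Sabine: RT60 = 0.161 × 619.38 / 18.858 = 5.29 s.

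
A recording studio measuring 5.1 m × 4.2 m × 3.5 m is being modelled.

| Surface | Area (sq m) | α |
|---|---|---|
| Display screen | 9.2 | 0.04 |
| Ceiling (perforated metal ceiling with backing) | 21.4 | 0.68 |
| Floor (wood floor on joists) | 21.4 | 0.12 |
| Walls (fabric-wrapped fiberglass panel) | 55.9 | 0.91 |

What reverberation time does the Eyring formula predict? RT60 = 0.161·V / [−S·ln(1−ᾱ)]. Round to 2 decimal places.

0.11 seconds

S = Σ Sᵢ = 107.9 sq m.
Absorption A = 9.2×0.04 + 21.4×0.68 + 21.4×0.12 + 55.9×0.91 = 68.357 sabins.
ᾱ = 68.357 / 107.9 = 0.6335.
−S·ln(1−ᾱ) = −107.9 × ln(1 − 0.6335) = 108.305.
V = 5.1 × 4.2 × 3.5 = 74.97 m³.
T = 0.161·V/[−S·ln(1−ᾱ)] = 0.161·74.97/108.305 = 0.11 s.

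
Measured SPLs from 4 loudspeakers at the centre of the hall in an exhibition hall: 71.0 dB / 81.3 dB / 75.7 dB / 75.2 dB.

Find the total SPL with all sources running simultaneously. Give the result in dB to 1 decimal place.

83.4 dB

Sum in the linear (power) domain: Σ 10^(Lᵢ/10) = 10^(71.0/10) + 10^(81.3/10) + 10^(75.7/10) + 10^(75.2/10) = 2.178e+08.
Back to dB: 10·log₁₀ Σ = 83.4 dB.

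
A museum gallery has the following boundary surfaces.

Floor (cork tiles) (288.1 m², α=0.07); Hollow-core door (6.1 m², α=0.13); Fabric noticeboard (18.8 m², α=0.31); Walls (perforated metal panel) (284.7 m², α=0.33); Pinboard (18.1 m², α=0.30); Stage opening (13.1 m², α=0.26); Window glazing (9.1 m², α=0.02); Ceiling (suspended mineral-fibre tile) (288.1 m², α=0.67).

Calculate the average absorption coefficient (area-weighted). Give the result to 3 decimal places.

S = Σ Sᵢ = 288.1 + 6.1 + 18.8 + 284.7 + 18.1 + 13.1 + 9.1 + 288.1 = 926.1 m².
Σ(Sᵢαᵢ) = 288.1*0.07 + 6.1*0.13 + 18.8*0.31 + 284.7*0.33 + 18.1*0.30 + 13.1*0.26 + 9.1*0.02 + 288.1*0.67 = 322.784.
ᾱ = 322.784 / 926.1 = 0.349.

0.349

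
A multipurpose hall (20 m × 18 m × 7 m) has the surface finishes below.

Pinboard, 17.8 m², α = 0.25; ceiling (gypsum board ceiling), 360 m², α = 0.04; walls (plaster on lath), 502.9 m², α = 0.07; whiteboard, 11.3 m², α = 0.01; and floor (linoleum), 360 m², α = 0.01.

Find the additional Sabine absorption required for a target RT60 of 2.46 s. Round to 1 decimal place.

Summing Sᵢαᵢ: 4.450 + 14.400 + 35.203 + 0.113 + 3.600 → A₁ = 57.766 sabins.
For T = 2.46 s, need A₂ = 0.161·V/T = 0.161·2520/2.46 = 164.927 sabins.
ΔA = A₂ − A₁ = 164.927 − 57.766 = 107.2 sabins.

107.2 sabins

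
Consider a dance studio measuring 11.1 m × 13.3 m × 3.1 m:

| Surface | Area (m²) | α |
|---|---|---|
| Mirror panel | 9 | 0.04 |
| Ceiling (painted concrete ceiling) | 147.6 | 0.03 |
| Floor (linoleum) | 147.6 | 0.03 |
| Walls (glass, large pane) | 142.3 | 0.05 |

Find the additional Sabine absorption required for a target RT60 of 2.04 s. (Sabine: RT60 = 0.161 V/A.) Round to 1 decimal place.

Summing Sᵢαᵢ: 0.360 + 4.428 + 4.428 + 7.115 → A₁ = 16.331 sabins.
V = 457.653 m³. Required absorption A₂ = 0.161 × 457.653 / 2.04 = 36.119 sabins.
ΔA = A₂ − A₁ = 36.119 − 16.331 = 19.8 sabins.

19.8 sabins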